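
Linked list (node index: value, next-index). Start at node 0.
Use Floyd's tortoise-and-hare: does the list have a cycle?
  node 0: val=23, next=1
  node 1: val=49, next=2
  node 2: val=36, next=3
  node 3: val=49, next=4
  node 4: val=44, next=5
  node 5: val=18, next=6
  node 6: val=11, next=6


Floyd's tortoise (slow, +1) and hare (fast, +2):
  init: slow=0, fast=0
  step 1: slow=1, fast=2
  step 2: slow=2, fast=4
  step 3: slow=3, fast=6
  step 4: slow=4, fast=6
  step 5: slow=5, fast=6
  step 6: slow=6, fast=6
  slow == fast at node 6: cycle detected

Cycle: yes


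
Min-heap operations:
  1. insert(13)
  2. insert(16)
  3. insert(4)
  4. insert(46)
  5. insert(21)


insert(13) -> [13]
insert(16) -> [13, 16]
insert(4) -> [4, 16, 13]
insert(46) -> [4, 16, 13, 46]
insert(21) -> [4, 16, 13, 46, 21]

Final heap: [4, 16, 13, 46, 21]


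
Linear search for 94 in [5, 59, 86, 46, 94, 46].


i=0: 5!=94
i=1: 59!=94
i=2: 86!=94
i=3: 46!=94
i=4: 94==94 found!

Found at 4, 5 comps


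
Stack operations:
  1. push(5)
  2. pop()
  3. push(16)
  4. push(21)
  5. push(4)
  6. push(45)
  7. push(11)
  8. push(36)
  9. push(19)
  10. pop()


push(5) -> [5]
pop()->5, []
push(16) -> [16]
push(21) -> [16, 21]
push(4) -> [16, 21, 4]
push(45) -> [16, 21, 4, 45]
push(11) -> [16, 21, 4, 45, 11]
push(36) -> [16, 21, 4, 45, 11, 36]
push(19) -> [16, 21, 4, 45, 11, 36, 19]
pop()->19, [16, 21, 4, 45, 11, 36]

Final stack: [16, 21, 4, 45, 11, 36]


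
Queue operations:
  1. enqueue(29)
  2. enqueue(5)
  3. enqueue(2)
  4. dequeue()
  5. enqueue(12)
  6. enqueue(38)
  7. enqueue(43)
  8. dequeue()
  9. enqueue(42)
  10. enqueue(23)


enqueue(29) -> [29]
enqueue(5) -> [29, 5]
enqueue(2) -> [29, 5, 2]
dequeue()->29, [5, 2]
enqueue(12) -> [5, 2, 12]
enqueue(38) -> [5, 2, 12, 38]
enqueue(43) -> [5, 2, 12, 38, 43]
dequeue()->5, [2, 12, 38, 43]
enqueue(42) -> [2, 12, 38, 43, 42]
enqueue(23) -> [2, 12, 38, 43, 42, 23]

Final queue: [2, 12, 38, 43, 42, 23]


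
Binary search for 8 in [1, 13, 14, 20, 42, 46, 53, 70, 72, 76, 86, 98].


Step 1: lo=0, hi=11, mid=5, val=46
Step 2: lo=0, hi=4, mid=2, val=14
Step 3: lo=0, hi=1, mid=0, val=1
Step 4: lo=1, hi=1, mid=1, val=13

Not found


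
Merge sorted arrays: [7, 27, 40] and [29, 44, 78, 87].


Take 7 from A
Take 27 from A
Take 29 from B
Take 40 from A

Merged: [7, 27, 29, 40, 44, 78, 87]


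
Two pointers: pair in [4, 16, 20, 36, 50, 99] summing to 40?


lo=0(4)+hi=5(99)=103
lo=0(4)+hi=4(50)=54
lo=0(4)+hi=3(36)=40

Yes: 4+36=40


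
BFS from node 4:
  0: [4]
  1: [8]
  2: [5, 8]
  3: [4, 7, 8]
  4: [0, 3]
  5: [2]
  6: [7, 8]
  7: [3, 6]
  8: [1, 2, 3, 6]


Visit 4, enqueue [0, 3]
Visit 0, enqueue []
Visit 3, enqueue [7, 8]
Visit 7, enqueue [6]
Visit 8, enqueue [1, 2]
Visit 6, enqueue []
Visit 1, enqueue []
Visit 2, enqueue [5]
Visit 5, enqueue []

BFS order: [4, 0, 3, 7, 8, 6, 1, 2, 5]


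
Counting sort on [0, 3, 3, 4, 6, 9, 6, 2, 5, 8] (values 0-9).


Input: [0, 3, 3, 4, 6, 9, 6, 2, 5, 8]
Counts: [1, 0, 1, 2, 1, 1, 2, 0, 1, 1]

Sorted: [0, 2, 3, 3, 4, 5, 6, 6, 8, 9]


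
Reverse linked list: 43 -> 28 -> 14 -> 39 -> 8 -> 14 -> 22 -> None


Step 1: curr=43, set curr.next=prev(None) | reversed so far: 43
Step 2: curr=28, set curr.next=prev(43) | reversed so far: 28 -> 43
Step 3: curr=14, set curr.next=prev(28) | reversed so far: 14 -> 28 -> 43
Step 4: curr=39, set curr.next=prev(14) | reversed so far: 39 -> 14 -> 28 -> 43
Step 5: curr=8, set curr.next=prev(39) | reversed so far: 8 -> 39 -> 14 -> 28 -> 43
Step 6: curr=14, set curr.next=prev(8) | reversed so far: 14 -> 8 -> 39 -> 14 -> 28 -> 43
Step 7: curr=22, set curr.next=prev(14) | reversed so far: 22 -> 14 -> 8 -> 39 -> 14 -> 28 -> 43

22 -> 14 -> 8 -> 39 -> 14 -> 28 -> 43 -> None


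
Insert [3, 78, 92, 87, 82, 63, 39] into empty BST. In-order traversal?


Insert 3: root
Insert 78: R from 3
Insert 92: R from 3 -> R from 78
Insert 87: R from 3 -> R from 78 -> L from 92
Insert 82: R from 3 -> R from 78 -> L from 92 -> L from 87
Insert 63: R from 3 -> L from 78
Insert 39: R from 3 -> L from 78 -> L from 63

In-order: [3, 39, 63, 78, 82, 87, 92]


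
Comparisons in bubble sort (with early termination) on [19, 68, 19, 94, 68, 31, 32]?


Algorithm: bubble sort (with early termination)
Input: [19, 68, 19, 94, 68, 31, 32]
Sorted: [19, 19, 31, 32, 68, 68, 94]

18


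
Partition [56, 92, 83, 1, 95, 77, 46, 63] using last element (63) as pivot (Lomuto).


Pivot: 63
  56 <= 63: advance i (no swap)
  1 <= 63: swap -> [56, 1, 83, 92, 95, 77, 46, 63]
  46 <= 63: swap -> [56, 1, 46, 92, 95, 77, 83, 63]
Place pivot at 3: [56, 1, 46, 63, 95, 77, 83, 92]

Partitioned: [56, 1, 46, 63, 95, 77, 83, 92]


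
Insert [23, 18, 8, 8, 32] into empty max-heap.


Insert 23: [23]
Insert 18: [23, 18]
Insert 8: [23, 18, 8]
Insert 8: [23, 18, 8, 8]
Insert 32: [32, 23, 8, 8, 18]

Final heap: [32, 23, 8, 8, 18]


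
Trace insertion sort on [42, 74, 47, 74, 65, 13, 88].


Initial: [42, 74, 47, 74, 65, 13, 88]
Insert 74: [42, 74, 47, 74, 65, 13, 88]
Insert 47: [42, 47, 74, 74, 65, 13, 88]
Insert 74: [42, 47, 74, 74, 65, 13, 88]
Insert 65: [42, 47, 65, 74, 74, 13, 88]
Insert 13: [13, 42, 47, 65, 74, 74, 88]
Insert 88: [13, 42, 47, 65, 74, 74, 88]

Sorted: [13, 42, 47, 65, 74, 74, 88]


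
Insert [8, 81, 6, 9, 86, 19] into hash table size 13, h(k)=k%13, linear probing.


Insert 8: h=8 -> slot 8
Insert 81: h=3 -> slot 3
Insert 6: h=6 -> slot 6
Insert 9: h=9 -> slot 9
Insert 86: h=8, 2 probes -> slot 10
Insert 19: h=6, 1 probes -> slot 7

Table: [None, None, None, 81, None, None, 6, 19, 8, 9, 86, None, None]


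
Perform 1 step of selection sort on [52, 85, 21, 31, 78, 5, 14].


Initial: [52, 85, 21, 31, 78, 5, 14]
Step 1: min=5 at 5
  Swap: [5, 85, 21, 31, 78, 52, 14]

After 1 step: [5, 85, 21, 31, 78, 52, 14]


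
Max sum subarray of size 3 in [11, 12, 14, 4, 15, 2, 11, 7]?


[0:3]: 37
[1:4]: 30
[2:5]: 33
[3:6]: 21
[4:7]: 28
[5:8]: 20

Max: 37 at [0:3]


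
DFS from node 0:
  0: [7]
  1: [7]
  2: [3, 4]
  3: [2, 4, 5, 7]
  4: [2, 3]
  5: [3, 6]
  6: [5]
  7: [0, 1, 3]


Visit 0, push [7]
Visit 7, push [3, 1]
Visit 1, push []
Visit 3, push [5, 4, 2]
Visit 2, push [4]
Visit 4, push []
Visit 5, push [6]
Visit 6, push []

DFS order: [0, 7, 1, 3, 2, 4, 5, 6]


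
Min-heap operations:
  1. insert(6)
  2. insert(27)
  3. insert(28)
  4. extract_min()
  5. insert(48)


insert(6) -> [6]
insert(27) -> [6, 27]
insert(28) -> [6, 27, 28]
extract_min()->6, [27, 28]
insert(48) -> [27, 28, 48]

Final heap: [27, 28, 48]


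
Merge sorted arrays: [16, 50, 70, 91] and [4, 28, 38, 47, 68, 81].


Take 4 from B
Take 16 from A
Take 28 from B
Take 38 from B
Take 47 from B
Take 50 from A
Take 68 from B
Take 70 from A
Take 81 from B

Merged: [4, 16, 28, 38, 47, 50, 68, 70, 81, 91]


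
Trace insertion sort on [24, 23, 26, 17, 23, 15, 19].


Initial: [24, 23, 26, 17, 23, 15, 19]
Insert 23: [23, 24, 26, 17, 23, 15, 19]
Insert 26: [23, 24, 26, 17, 23, 15, 19]
Insert 17: [17, 23, 24, 26, 23, 15, 19]
Insert 23: [17, 23, 23, 24, 26, 15, 19]
Insert 15: [15, 17, 23, 23, 24, 26, 19]
Insert 19: [15, 17, 19, 23, 23, 24, 26]

Sorted: [15, 17, 19, 23, 23, 24, 26]


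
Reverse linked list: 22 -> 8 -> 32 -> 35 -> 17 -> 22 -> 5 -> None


Step 1: curr=22, set curr.next=prev(None) | reversed so far: 22
Step 2: curr=8, set curr.next=prev(22) | reversed so far: 8 -> 22
Step 3: curr=32, set curr.next=prev(8) | reversed so far: 32 -> 8 -> 22
Step 4: curr=35, set curr.next=prev(32) | reversed so far: 35 -> 32 -> 8 -> 22
Step 5: curr=17, set curr.next=prev(35) | reversed so far: 17 -> 35 -> 32 -> 8 -> 22
Step 6: curr=22, set curr.next=prev(17) | reversed so far: 22 -> 17 -> 35 -> 32 -> 8 -> 22
Step 7: curr=5, set curr.next=prev(22) | reversed so far: 5 -> 22 -> 17 -> 35 -> 32 -> 8 -> 22

5 -> 22 -> 17 -> 35 -> 32 -> 8 -> 22 -> None


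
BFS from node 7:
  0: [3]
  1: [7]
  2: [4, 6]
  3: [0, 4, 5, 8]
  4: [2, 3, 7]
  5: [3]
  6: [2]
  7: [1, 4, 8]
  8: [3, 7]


Visit 7, enqueue [1, 4, 8]
Visit 1, enqueue []
Visit 4, enqueue [2, 3]
Visit 8, enqueue []
Visit 2, enqueue [6]
Visit 3, enqueue [0, 5]
Visit 6, enqueue []
Visit 0, enqueue []
Visit 5, enqueue []

BFS order: [7, 1, 4, 8, 2, 3, 6, 0, 5]


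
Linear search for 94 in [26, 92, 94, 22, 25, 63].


i=0: 26!=94
i=1: 92!=94
i=2: 94==94 found!

Found at 2, 3 comps


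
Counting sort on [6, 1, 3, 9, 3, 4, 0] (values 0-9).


Input: [6, 1, 3, 9, 3, 4, 0]
Counts: [1, 1, 0, 2, 1, 0, 1, 0, 0, 1]

Sorted: [0, 1, 3, 3, 4, 6, 9]


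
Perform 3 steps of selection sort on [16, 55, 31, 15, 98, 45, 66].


Initial: [16, 55, 31, 15, 98, 45, 66]
Step 1: min=15 at 3
  Swap: [15, 55, 31, 16, 98, 45, 66]
Step 2: min=16 at 3
  Swap: [15, 16, 31, 55, 98, 45, 66]
Step 3: min=31 at 2
  Swap: [15, 16, 31, 55, 98, 45, 66]

After 3 steps: [15, 16, 31, 55, 98, 45, 66]


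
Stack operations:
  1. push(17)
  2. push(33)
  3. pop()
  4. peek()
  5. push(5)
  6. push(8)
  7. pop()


push(17) -> [17]
push(33) -> [17, 33]
pop()->33, [17]
peek()->17
push(5) -> [17, 5]
push(8) -> [17, 5, 8]
pop()->8, [17, 5]

Final stack: [17, 5]


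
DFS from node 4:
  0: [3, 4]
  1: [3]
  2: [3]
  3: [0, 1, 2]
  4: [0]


Visit 4, push [0]
Visit 0, push [3]
Visit 3, push [2, 1]
Visit 1, push []
Visit 2, push []

DFS order: [4, 0, 3, 1, 2]


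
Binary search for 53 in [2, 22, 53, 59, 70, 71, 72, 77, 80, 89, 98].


Step 1: lo=0, hi=10, mid=5, val=71
Step 2: lo=0, hi=4, mid=2, val=53

Found at index 2


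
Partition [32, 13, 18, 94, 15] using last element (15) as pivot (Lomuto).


Pivot: 15
  13 <= 15: swap -> [13, 32, 18, 94, 15]
Place pivot at 1: [13, 15, 18, 94, 32]

Partitioned: [13, 15, 18, 94, 32]


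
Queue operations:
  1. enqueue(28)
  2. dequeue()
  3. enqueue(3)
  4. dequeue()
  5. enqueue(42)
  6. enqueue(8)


enqueue(28) -> [28]
dequeue()->28, []
enqueue(3) -> [3]
dequeue()->3, []
enqueue(42) -> [42]
enqueue(8) -> [42, 8]

Final queue: [42, 8]


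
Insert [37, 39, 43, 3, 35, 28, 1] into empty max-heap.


Insert 37: [37]
Insert 39: [39, 37]
Insert 43: [43, 37, 39]
Insert 3: [43, 37, 39, 3]
Insert 35: [43, 37, 39, 3, 35]
Insert 28: [43, 37, 39, 3, 35, 28]
Insert 1: [43, 37, 39, 3, 35, 28, 1]

Final heap: [43, 37, 39, 3, 35, 28, 1]


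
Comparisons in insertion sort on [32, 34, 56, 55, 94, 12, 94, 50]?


Algorithm: insertion sort
Input: [32, 34, 56, 55, 94, 12, 94, 50]
Sorted: [12, 32, 34, 50, 55, 56, 94, 94]

16


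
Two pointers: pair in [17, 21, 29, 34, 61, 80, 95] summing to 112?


lo=0(17)+hi=6(95)=112

Yes: 17+95=112


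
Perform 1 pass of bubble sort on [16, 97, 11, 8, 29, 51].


Initial: [16, 97, 11, 8, 29, 51]
Pass 1: [16, 11, 8, 29, 51, 97] (4 swaps)

After 1 pass: [16, 11, 8, 29, 51, 97]


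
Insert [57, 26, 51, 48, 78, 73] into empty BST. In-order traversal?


Insert 57: root
Insert 26: L from 57
Insert 51: L from 57 -> R from 26
Insert 48: L from 57 -> R from 26 -> L from 51
Insert 78: R from 57
Insert 73: R from 57 -> L from 78

In-order: [26, 48, 51, 57, 73, 78]


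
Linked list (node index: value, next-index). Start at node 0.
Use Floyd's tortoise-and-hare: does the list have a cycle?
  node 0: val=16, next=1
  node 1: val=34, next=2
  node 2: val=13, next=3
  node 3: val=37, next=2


Floyd's tortoise (slow, +1) and hare (fast, +2):
  init: slow=0, fast=0
  step 1: slow=1, fast=2
  step 2: slow=2, fast=2
  slow == fast at node 2: cycle detected

Cycle: yes


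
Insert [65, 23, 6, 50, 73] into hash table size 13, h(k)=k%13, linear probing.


Insert 65: h=0 -> slot 0
Insert 23: h=10 -> slot 10
Insert 6: h=6 -> slot 6
Insert 50: h=11 -> slot 11
Insert 73: h=8 -> slot 8

Table: [65, None, None, None, None, None, 6, None, 73, None, 23, 50, None]


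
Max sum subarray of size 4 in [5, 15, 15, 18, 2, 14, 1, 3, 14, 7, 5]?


[0:4]: 53
[1:5]: 50
[2:6]: 49
[3:7]: 35
[4:8]: 20
[5:9]: 32
[6:10]: 25
[7:11]: 29

Max: 53 at [0:4]


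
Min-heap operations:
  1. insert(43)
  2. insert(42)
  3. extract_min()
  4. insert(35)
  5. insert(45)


insert(43) -> [43]
insert(42) -> [42, 43]
extract_min()->42, [43]
insert(35) -> [35, 43]
insert(45) -> [35, 43, 45]

Final heap: [35, 43, 45]


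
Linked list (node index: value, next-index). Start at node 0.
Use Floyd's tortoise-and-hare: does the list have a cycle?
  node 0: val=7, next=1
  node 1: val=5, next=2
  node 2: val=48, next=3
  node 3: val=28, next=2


Floyd's tortoise (slow, +1) and hare (fast, +2):
  init: slow=0, fast=0
  step 1: slow=1, fast=2
  step 2: slow=2, fast=2
  slow == fast at node 2: cycle detected

Cycle: yes


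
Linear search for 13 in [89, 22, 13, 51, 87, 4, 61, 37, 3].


i=0: 89!=13
i=1: 22!=13
i=2: 13==13 found!

Found at 2, 3 comps


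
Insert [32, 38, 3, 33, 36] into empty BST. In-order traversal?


Insert 32: root
Insert 38: R from 32
Insert 3: L from 32
Insert 33: R from 32 -> L from 38
Insert 36: R from 32 -> L from 38 -> R from 33

In-order: [3, 32, 33, 36, 38]


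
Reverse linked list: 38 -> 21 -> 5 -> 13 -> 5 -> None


Step 1: curr=38, set curr.next=prev(None) | reversed so far: 38
Step 2: curr=21, set curr.next=prev(38) | reversed so far: 21 -> 38
Step 3: curr=5, set curr.next=prev(21) | reversed so far: 5 -> 21 -> 38
Step 4: curr=13, set curr.next=prev(5) | reversed so far: 13 -> 5 -> 21 -> 38
Step 5: curr=5, set curr.next=prev(13) | reversed so far: 5 -> 13 -> 5 -> 21 -> 38

5 -> 13 -> 5 -> 21 -> 38 -> None


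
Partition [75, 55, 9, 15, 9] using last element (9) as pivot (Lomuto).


Pivot: 9
  9 <= 9: swap -> [9, 55, 75, 15, 9]
Place pivot at 1: [9, 9, 75, 15, 55]

Partitioned: [9, 9, 75, 15, 55]


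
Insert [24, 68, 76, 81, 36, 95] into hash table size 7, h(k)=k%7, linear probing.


Insert 24: h=3 -> slot 3
Insert 68: h=5 -> slot 5
Insert 76: h=6 -> slot 6
Insert 81: h=4 -> slot 4
Insert 36: h=1 -> slot 1
Insert 95: h=4, 3 probes -> slot 0

Table: [95, 36, None, 24, 81, 68, 76]


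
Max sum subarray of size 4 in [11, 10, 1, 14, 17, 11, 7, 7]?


[0:4]: 36
[1:5]: 42
[2:6]: 43
[3:7]: 49
[4:8]: 42

Max: 49 at [3:7]


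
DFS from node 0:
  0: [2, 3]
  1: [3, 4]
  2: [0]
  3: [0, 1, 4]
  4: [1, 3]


Visit 0, push [3, 2]
Visit 2, push []
Visit 3, push [4, 1]
Visit 1, push [4]
Visit 4, push []

DFS order: [0, 2, 3, 1, 4]


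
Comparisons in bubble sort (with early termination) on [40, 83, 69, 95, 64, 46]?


Algorithm: bubble sort (with early termination)
Input: [40, 83, 69, 95, 64, 46]
Sorted: [40, 46, 64, 69, 83, 95]

15


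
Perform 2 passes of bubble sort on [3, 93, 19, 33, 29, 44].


Initial: [3, 93, 19, 33, 29, 44]
Pass 1: [3, 19, 33, 29, 44, 93] (4 swaps)
Pass 2: [3, 19, 29, 33, 44, 93] (1 swaps)

After 2 passes: [3, 19, 29, 33, 44, 93]


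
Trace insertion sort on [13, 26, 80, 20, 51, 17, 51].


Initial: [13, 26, 80, 20, 51, 17, 51]
Insert 26: [13, 26, 80, 20, 51, 17, 51]
Insert 80: [13, 26, 80, 20, 51, 17, 51]
Insert 20: [13, 20, 26, 80, 51, 17, 51]
Insert 51: [13, 20, 26, 51, 80, 17, 51]
Insert 17: [13, 17, 20, 26, 51, 80, 51]
Insert 51: [13, 17, 20, 26, 51, 51, 80]

Sorted: [13, 17, 20, 26, 51, 51, 80]


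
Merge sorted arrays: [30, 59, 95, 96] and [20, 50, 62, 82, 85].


Take 20 from B
Take 30 from A
Take 50 from B
Take 59 from A
Take 62 from B
Take 82 from B
Take 85 from B

Merged: [20, 30, 50, 59, 62, 82, 85, 95, 96]


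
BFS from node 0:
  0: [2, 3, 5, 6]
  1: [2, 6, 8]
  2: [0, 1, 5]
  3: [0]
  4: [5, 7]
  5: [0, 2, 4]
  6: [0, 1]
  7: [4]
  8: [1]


Visit 0, enqueue [2, 3, 5, 6]
Visit 2, enqueue [1]
Visit 3, enqueue []
Visit 5, enqueue [4]
Visit 6, enqueue []
Visit 1, enqueue [8]
Visit 4, enqueue [7]
Visit 8, enqueue []
Visit 7, enqueue []

BFS order: [0, 2, 3, 5, 6, 1, 4, 8, 7]


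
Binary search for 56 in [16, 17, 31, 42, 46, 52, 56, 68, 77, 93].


Step 1: lo=0, hi=9, mid=4, val=46
Step 2: lo=5, hi=9, mid=7, val=68
Step 3: lo=5, hi=6, mid=5, val=52
Step 4: lo=6, hi=6, mid=6, val=56

Found at index 6


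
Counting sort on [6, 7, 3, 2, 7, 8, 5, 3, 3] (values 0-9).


Input: [6, 7, 3, 2, 7, 8, 5, 3, 3]
Counts: [0, 0, 1, 3, 0, 1, 1, 2, 1, 0]

Sorted: [2, 3, 3, 3, 5, 6, 7, 7, 8]


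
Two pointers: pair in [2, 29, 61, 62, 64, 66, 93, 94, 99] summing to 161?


lo=0(2)+hi=8(99)=101
lo=1(29)+hi=8(99)=128
lo=2(61)+hi=8(99)=160
lo=3(62)+hi=8(99)=161

Yes: 62+99=161


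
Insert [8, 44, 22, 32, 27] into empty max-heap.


Insert 8: [8]
Insert 44: [44, 8]
Insert 22: [44, 8, 22]
Insert 32: [44, 32, 22, 8]
Insert 27: [44, 32, 22, 8, 27]

Final heap: [44, 32, 22, 8, 27]


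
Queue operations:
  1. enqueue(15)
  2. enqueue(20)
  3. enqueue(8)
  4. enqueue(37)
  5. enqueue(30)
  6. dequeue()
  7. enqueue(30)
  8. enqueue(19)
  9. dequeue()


enqueue(15) -> [15]
enqueue(20) -> [15, 20]
enqueue(8) -> [15, 20, 8]
enqueue(37) -> [15, 20, 8, 37]
enqueue(30) -> [15, 20, 8, 37, 30]
dequeue()->15, [20, 8, 37, 30]
enqueue(30) -> [20, 8, 37, 30, 30]
enqueue(19) -> [20, 8, 37, 30, 30, 19]
dequeue()->20, [8, 37, 30, 30, 19]

Final queue: [8, 37, 30, 30, 19]


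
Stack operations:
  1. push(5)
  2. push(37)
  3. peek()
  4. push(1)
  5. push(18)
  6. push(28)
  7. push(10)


push(5) -> [5]
push(37) -> [5, 37]
peek()->37
push(1) -> [5, 37, 1]
push(18) -> [5, 37, 1, 18]
push(28) -> [5, 37, 1, 18, 28]
push(10) -> [5, 37, 1, 18, 28, 10]

Final stack: [5, 37, 1, 18, 28, 10]


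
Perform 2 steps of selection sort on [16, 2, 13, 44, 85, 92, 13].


Initial: [16, 2, 13, 44, 85, 92, 13]
Step 1: min=2 at 1
  Swap: [2, 16, 13, 44, 85, 92, 13]
Step 2: min=13 at 2
  Swap: [2, 13, 16, 44, 85, 92, 13]

After 2 steps: [2, 13, 16, 44, 85, 92, 13]


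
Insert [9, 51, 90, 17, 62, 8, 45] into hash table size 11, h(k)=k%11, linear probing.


Insert 9: h=9 -> slot 9
Insert 51: h=7 -> slot 7
Insert 90: h=2 -> slot 2
Insert 17: h=6 -> slot 6
Insert 62: h=7, 1 probes -> slot 8
Insert 8: h=8, 2 probes -> slot 10
Insert 45: h=1 -> slot 1

Table: [None, 45, 90, None, None, None, 17, 51, 62, 9, 8]


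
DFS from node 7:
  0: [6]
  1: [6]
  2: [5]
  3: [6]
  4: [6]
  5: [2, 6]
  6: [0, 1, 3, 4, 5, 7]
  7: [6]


Visit 7, push [6]
Visit 6, push [5, 4, 3, 1, 0]
Visit 0, push []
Visit 1, push []
Visit 3, push []
Visit 4, push []
Visit 5, push [2]
Visit 2, push []

DFS order: [7, 6, 0, 1, 3, 4, 5, 2]


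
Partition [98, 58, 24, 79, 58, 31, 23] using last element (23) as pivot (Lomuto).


Pivot: 23
Place pivot at 0: [23, 58, 24, 79, 58, 31, 98]

Partitioned: [23, 58, 24, 79, 58, 31, 98]


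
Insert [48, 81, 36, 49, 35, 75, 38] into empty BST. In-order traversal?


Insert 48: root
Insert 81: R from 48
Insert 36: L from 48
Insert 49: R from 48 -> L from 81
Insert 35: L from 48 -> L from 36
Insert 75: R from 48 -> L from 81 -> R from 49
Insert 38: L from 48 -> R from 36

In-order: [35, 36, 38, 48, 49, 75, 81]


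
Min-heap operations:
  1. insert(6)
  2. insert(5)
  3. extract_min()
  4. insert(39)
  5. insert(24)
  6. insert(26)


insert(6) -> [6]
insert(5) -> [5, 6]
extract_min()->5, [6]
insert(39) -> [6, 39]
insert(24) -> [6, 39, 24]
insert(26) -> [6, 26, 24, 39]

Final heap: [6, 26, 24, 39]


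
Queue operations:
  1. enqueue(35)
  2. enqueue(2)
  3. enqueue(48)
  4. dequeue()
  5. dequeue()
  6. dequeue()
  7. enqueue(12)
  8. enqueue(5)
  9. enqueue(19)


enqueue(35) -> [35]
enqueue(2) -> [35, 2]
enqueue(48) -> [35, 2, 48]
dequeue()->35, [2, 48]
dequeue()->2, [48]
dequeue()->48, []
enqueue(12) -> [12]
enqueue(5) -> [12, 5]
enqueue(19) -> [12, 5, 19]

Final queue: [12, 5, 19]


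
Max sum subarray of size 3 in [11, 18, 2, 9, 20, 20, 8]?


[0:3]: 31
[1:4]: 29
[2:5]: 31
[3:6]: 49
[4:7]: 48

Max: 49 at [3:6]


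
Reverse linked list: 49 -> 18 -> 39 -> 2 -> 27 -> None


Step 1: curr=49, set curr.next=prev(None) | reversed so far: 49
Step 2: curr=18, set curr.next=prev(49) | reversed so far: 18 -> 49
Step 3: curr=39, set curr.next=prev(18) | reversed so far: 39 -> 18 -> 49
Step 4: curr=2, set curr.next=prev(39) | reversed so far: 2 -> 39 -> 18 -> 49
Step 5: curr=27, set curr.next=prev(2) | reversed so far: 27 -> 2 -> 39 -> 18 -> 49

27 -> 2 -> 39 -> 18 -> 49 -> None


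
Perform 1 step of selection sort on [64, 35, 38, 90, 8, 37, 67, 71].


Initial: [64, 35, 38, 90, 8, 37, 67, 71]
Step 1: min=8 at 4
  Swap: [8, 35, 38, 90, 64, 37, 67, 71]

After 1 step: [8, 35, 38, 90, 64, 37, 67, 71]


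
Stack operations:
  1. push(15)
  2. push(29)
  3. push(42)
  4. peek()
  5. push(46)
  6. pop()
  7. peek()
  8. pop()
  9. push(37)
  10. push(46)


push(15) -> [15]
push(29) -> [15, 29]
push(42) -> [15, 29, 42]
peek()->42
push(46) -> [15, 29, 42, 46]
pop()->46, [15, 29, 42]
peek()->42
pop()->42, [15, 29]
push(37) -> [15, 29, 37]
push(46) -> [15, 29, 37, 46]

Final stack: [15, 29, 37, 46]


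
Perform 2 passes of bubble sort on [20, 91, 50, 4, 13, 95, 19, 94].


Initial: [20, 91, 50, 4, 13, 95, 19, 94]
Pass 1: [20, 50, 4, 13, 91, 19, 94, 95] (5 swaps)
Pass 2: [20, 4, 13, 50, 19, 91, 94, 95] (3 swaps)

After 2 passes: [20, 4, 13, 50, 19, 91, 94, 95]


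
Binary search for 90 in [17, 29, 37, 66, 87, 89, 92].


Step 1: lo=0, hi=6, mid=3, val=66
Step 2: lo=4, hi=6, mid=5, val=89
Step 3: lo=6, hi=6, mid=6, val=92

Not found


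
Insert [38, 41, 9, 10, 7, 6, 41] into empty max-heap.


Insert 38: [38]
Insert 41: [41, 38]
Insert 9: [41, 38, 9]
Insert 10: [41, 38, 9, 10]
Insert 7: [41, 38, 9, 10, 7]
Insert 6: [41, 38, 9, 10, 7, 6]
Insert 41: [41, 38, 41, 10, 7, 6, 9]

Final heap: [41, 38, 41, 10, 7, 6, 9]


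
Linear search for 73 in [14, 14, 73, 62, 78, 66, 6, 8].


i=0: 14!=73
i=1: 14!=73
i=2: 73==73 found!

Found at 2, 3 comps


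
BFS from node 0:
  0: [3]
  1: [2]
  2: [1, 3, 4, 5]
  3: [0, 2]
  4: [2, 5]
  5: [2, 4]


Visit 0, enqueue [3]
Visit 3, enqueue [2]
Visit 2, enqueue [1, 4, 5]
Visit 1, enqueue []
Visit 4, enqueue []
Visit 5, enqueue []

BFS order: [0, 3, 2, 1, 4, 5]


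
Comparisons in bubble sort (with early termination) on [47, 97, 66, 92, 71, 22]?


Algorithm: bubble sort (with early termination)
Input: [47, 97, 66, 92, 71, 22]
Sorted: [22, 47, 66, 71, 92, 97]

15


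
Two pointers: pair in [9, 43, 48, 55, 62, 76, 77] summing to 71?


lo=0(9)+hi=6(77)=86
lo=0(9)+hi=5(76)=85
lo=0(9)+hi=4(62)=71

Yes: 9+62=71


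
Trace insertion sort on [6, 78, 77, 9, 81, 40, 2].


Initial: [6, 78, 77, 9, 81, 40, 2]
Insert 78: [6, 78, 77, 9, 81, 40, 2]
Insert 77: [6, 77, 78, 9, 81, 40, 2]
Insert 9: [6, 9, 77, 78, 81, 40, 2]
Insert 81: [6, 9, 77, 78, 81, 40, 2]
Insert 40: [6, 9, 40, 77, 78, 81, 2]
Insert 2: [2, 6, 9, 40, 77, 78, 81]

Sorted: [2, 6, 9, 40, 77, 78, 81]


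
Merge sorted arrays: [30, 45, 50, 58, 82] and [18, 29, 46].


Take 18 from B
Take 29 from B
Take 30 from A
Take 45 from A
Take 46 from B

Merged: [18, 29, 30, 45, 46, 50, 58, 82]


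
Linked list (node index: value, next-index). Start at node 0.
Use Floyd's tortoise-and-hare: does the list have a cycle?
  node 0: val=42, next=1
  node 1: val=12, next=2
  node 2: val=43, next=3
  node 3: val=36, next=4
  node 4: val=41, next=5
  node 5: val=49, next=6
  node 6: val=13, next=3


Floyd's tortoise (slow, +1) and hare (fast, +2):
  init: slow=0, fast=0
  step 1: slow=1, fast=2
  step 2: slow=2, fast=4
  step 3: slow=3, fast=6
  step 4: slow=4, fast=4
  slow == fast at node 4: cycle detected

Cycle: yes


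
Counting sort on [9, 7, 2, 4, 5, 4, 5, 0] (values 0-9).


Input: [9, 7, 2, 4, 5, 4, 5, 0]
Counts: [1, 0, 1, 0, 2, 2, 0, 1, 0, 1]

Sorted: [0, 2, 4, 4, 5, 5, 7, 9]


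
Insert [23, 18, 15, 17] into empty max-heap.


Insert 23: [23]
Insert 18: [23, 18]
Insert 15: [23, 18, 15]
Insert 17: [23, 18, 15, 17]

Final heap: [23, 18, 15, 17]


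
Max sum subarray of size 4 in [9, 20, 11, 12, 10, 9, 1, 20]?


[0:4]: 52
[1:5]: 53
[2:6]: 42
[3:7]: 32
[4:8]: 40

Max: 53 at [1:5]


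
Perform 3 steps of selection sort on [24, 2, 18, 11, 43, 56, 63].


Initial: [24, 2, 18, 11, 43, 56, 63]
Step 1: min=2 at 1
  Swap: [2, 24, 18, 11, 43, 56, 63]
Step 2: min=11 at 3
  Swap: [2, 11, 18, 24, 43, 56, 63]
Step 3: min=18 at 2
  Swap: [2, 11, 18, 24, 43, 56, 63]

After 3 steps: [2, 11, 18, 24, 43, 56, 63]


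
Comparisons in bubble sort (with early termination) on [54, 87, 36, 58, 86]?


Algorithm: bubble sort (with early termination)
Input: [54, 87, 36, 58, 86]
Sorted: [36, 54, 58, 86, 87]

9


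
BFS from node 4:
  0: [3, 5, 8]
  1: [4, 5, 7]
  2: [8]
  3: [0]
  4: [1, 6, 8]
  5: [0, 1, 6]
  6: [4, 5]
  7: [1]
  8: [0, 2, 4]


Visit 4, enqueue [1, 6, 8]
Visit 1, enqueue [5, 7]
Visit 6, enqueue []
Visit 8, enqueue [0, 2]
Visit 5, enqueue []
Visit 7, enqueue []
Visit 0, enqueue [3]
Visit 2, enqueue []
Visit 3, enqueue []

BFS order: [4, 1, 6, 8, 5, 7, 0, 2, 3]


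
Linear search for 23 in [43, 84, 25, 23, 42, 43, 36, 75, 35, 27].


i=0: 43!=23
i=1: 84!=23
i=2: 25!=23
i=3: 23==23 found!

Found at 3, 4 comps


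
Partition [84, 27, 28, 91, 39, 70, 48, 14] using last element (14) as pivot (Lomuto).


Pivot: 14
Place pivot at 0: [14, 27, 28, 91, 39, 70, 48, 84]

Partitioned: [14, 27, 28, 91, 39, 70, 48, 84]


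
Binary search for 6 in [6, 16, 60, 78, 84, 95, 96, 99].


Step 1: lo=0, hi=7, mid=3, val=78
Step 2: lo=0, hi=2, mid=1, val=16
Step 3: lo=0, hi=0, mid=0, val=6

Found at index 0


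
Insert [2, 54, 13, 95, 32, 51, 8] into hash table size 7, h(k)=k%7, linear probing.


Insert 2: h=2 -> slot 2
Insert 54: h=5 -> slot 5
Insert 13: h=6 -> slot 6
Insert 95: h=4 -> slot 4
Insert 32: h=4, 3 probes -> slot 0
Insert 51: h=2, 1 probes -> slot 3
Insert 8: h=1 -> slot 1

Table: [32, 8, 2, 51, 95, 54, 13]


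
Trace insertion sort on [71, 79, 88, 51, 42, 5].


Initial: [71, 79, 88, 51, 42, 5]
Insert 79: [71, 79, 88, 51, 42, 5]
Insert 88: [71, 79, 88, 51, 42, 5]
Insert 51: [51, 71, 79, 88, 42, 5]
Insert 42: [42, 51, 71, 79, 88, 5]
Insert 5: [5, 42, 51, 71, 79, 88]

Sorted: [5, 42, 51, 71, 79, 88]


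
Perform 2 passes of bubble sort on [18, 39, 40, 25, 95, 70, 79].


Initial: [18, 39, 40, 25, 95, 70, 79]
Pass 1: [18, 39, 25, 40, 70, 79, 95] (3 swaps)
Pass 2: [18, 25, 39, 40, 70, 79, 95] (1 swaps)

After 2 passes: [18, 25, 39, 40, 70, 79, 95]


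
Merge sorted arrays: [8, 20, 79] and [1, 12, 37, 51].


Take 1 from B
Take 8 from A
Take 12 from B
Take 20 from A
Take 37 from B
Take 51 from B

Merged: [1, 8, 12, 20, 37, 51, 79]


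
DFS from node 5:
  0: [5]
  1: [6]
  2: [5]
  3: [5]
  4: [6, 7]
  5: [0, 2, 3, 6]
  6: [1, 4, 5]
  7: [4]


Visit 5, push [6, 3, 2, 0]
Visit 0, push []
Visit 2, push []
Visit 3, push []
Visit 6, push [4, 1]
Visit 1, push []
Visit 4, push [7]
Visit 7, push []

DFS order: [5, 0, 2, 3, 6, 1, 4, 7]


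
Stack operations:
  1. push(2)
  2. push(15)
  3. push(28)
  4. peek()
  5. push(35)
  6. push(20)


push(2) -> [2]
push(15) -> [2, 15]
push(28) -> [2, 15, 28]
peek()->28
push(35) -> [2, 15, 28, 35]
push(20) -> [2, 15, 28, 35, 20]

Final stack: [2, 15, 28, 35, 20]


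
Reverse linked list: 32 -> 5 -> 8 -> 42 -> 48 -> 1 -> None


Step 1: curr=32, set curr.next=prev(None) | reversed so far: 32
Step 2: curr=5, set curr.next=prev(32) | reversed so far: 5 -> 32
Step 3: curr=8, set curr.next=prev(5) | reversed so far: 8 -> 5 -> 32
Step 4: curr=42, set curr.next=prev(8) | reversed so far: 42 -> 8 -> 5 -> 32
Step 5: curr=48, set curr.next=prev(42) | reversed so far: 48 -> 42 -> 8 -> 5 -> 32
Step 6: curr=1, set curr.next=prev(48) | reversed so far: 1 -> 48 -> 42 -> 8 -> 5 -> 32

1 -> 48 -> 42 -> 8 -> 5 -> 32 -> None


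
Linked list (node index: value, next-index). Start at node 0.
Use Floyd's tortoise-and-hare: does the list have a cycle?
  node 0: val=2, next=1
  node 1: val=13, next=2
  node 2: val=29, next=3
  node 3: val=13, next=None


Floyd's tortoise (slow, +1) and hare (fast, +2):
  init: slow=0, fast=0
  step 1: slow=1, fast=2
  step 2: fast 2->3->None, no cycle

Cycle: no


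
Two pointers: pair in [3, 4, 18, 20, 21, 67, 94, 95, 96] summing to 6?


lo=0(3)+hi=8(96)=99
lo=0(3)+hi=7(95)=98
lo=0(3)+hi=6(94)=97
lo=0(3)+hi=5(67)=70
lo=0(3)+hi=4(21)=24
lo=0(3)+hi=3(20)=23
lo=0(3)+hi=2(18)=21
lo=0(3)+hi=1(4)=7

No pair found


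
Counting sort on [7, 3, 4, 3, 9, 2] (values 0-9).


Input: [7, 3, 4, 3, 9, 2]
Counts: [0, 0, 1, 2, 1, 0, 0, 1, 0, 1]

Sorted: [2, 3, 3, 4, 7, 9]


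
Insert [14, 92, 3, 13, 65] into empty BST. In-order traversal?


Insert 14: root
Insert 92: R from 14
Insert 3: L from 14
Insert 13: L from 14 -> R from 3
Insert 65: R from 14 -> L from 92

In-order: [3, 13, 14, 65, 92]


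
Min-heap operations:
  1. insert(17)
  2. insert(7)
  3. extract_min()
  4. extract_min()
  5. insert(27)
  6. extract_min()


insert(17) -> [17]
insert(7) -> [7, 17]
extract_min()->7, [17]
extract_min()->17, []
insert(27) -> [27]
extract_min()->27, []

Final heap: []


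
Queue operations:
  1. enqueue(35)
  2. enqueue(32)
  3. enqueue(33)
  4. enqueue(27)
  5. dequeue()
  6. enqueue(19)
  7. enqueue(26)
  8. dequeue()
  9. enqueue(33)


enqueue(35) -> [35]
enqueue(32) -> [35, 32]
enqueue(33) -> [35, 32, 33]
enqueue(27) -> [35, 32, 33, 27]
dequeue()->35, [32, 33, 27]
enqueue(19) -> [32, 33, 27, 19]
enqueue(26) -> [32, 33, 27, 19, 26]
dequeue()->32, [33, 27, 19, 26]
enqueue(33) -> [33, 27, 19, 26, 33]

Final queue: [33, 27, 19, 26, 33]


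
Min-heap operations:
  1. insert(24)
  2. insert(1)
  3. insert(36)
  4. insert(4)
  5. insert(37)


insert(24) -> [24]
insert(1) -> [1, 24]
insert(36) -> [1, 24, 36]
insert(4) -> [1, 4, 36, 24]
insert(37) -> [1, 4, 36, 24, 37]

Final heap: [1, 4, 36, 24, 37]


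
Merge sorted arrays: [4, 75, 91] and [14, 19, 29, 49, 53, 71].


Take 4 from A
Take 14 from B
Take 19 from B
Take 29 from B
Take 49 from B
Take 53 from B
Take 71 from B

Merged: [4, 14, 19, 29, 49, 53, 71, 75, 91]


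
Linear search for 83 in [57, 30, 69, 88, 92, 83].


i=0: 57!=83
i=1: 30!=83
i=2: 69!=83
i=3: 88!=83
i=4: 92!=83
i=5: 83==83 found!

Found at 5, 6 comps


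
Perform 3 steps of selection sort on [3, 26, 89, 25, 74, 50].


Initial: [3, 26, 89, 25, 74, 50]
Step 1: min=3 at 0
  Swap: [3, 26, 89, 25, 74, 50]
Step 2: min=25 at 3
  Swap: [3, 25, 89, 26, 74, 50]
Step 3: min=26 at 3
  Swap: [3, 25, 26, 89, 74, 50]

After 3 steps: [3, 25, 26, 89, 74, 50]


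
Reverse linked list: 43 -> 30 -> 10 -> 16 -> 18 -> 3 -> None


Step 1: curr=43, set curr.next=prev(None) | reversed so far: 43
Step 2: curr=30, set curr.next=prev(43) | reversed so far: 30 -> 43
Step 3: curr=10, set curr.next=prev(30) | reversed so far: 10 -> 30 -> 43
Step 4: curr=16, set curr.next=prev(10) | reversed so far: 16 -> 10 -> 30 -> 43
Step 5: curr=18, set curr.next=prev(16) | reversed so far: 18 -> 16 -> 10 -> 30 -> 43
Step 6: curr=3, set curr.next=prev(18) | reversed so far: 3 -> 18 -> 16 -> 10 -> 30 -> 43

3 -> 18 -> 16 -> 10 -> 30 -> 43 -> None


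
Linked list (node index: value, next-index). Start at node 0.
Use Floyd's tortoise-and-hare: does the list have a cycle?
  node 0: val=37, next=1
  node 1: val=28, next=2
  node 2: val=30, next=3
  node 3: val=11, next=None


Floyd's tortoise (slow, +1) and hare (fast, +2):
  init: slow=0, fast=0
  step 1: slow=1, fast=2
  step 2: fast 2->3->None, no cycle

Cycle: no


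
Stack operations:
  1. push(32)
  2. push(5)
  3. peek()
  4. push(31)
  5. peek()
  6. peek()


push(32) -> [32]
push(5) -> [32, 5]
peek()->5
push(31) -> [32, 5, 31]
peek()->31
peek()->31

Final stack: [32, 5, 31]


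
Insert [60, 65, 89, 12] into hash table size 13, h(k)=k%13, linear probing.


Insert 60: h=8 -> slot 8
Insert 65: h=0 -> slot 0
Insert 89: h=11 -> slot 11
Insert 12: h=12 -> slot 12

Table: [65, None, None, None, None, None, None, None, 60, None, None, 89, 12]


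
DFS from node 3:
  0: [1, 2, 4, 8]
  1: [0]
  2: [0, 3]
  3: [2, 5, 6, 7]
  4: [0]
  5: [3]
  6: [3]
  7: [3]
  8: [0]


Visit 3, push [7, 6, 5, 2]
Visit 2, push [0]
Visit 0, push [8, 4, 1]
Visit 1, push []
Visit 4, push []
Visit 8, push []
Visit 5, push []
Visit 6, push []
Visit 7, push []

DFS order: [3, 2, 0, 1, 4, 8, 5, 6, 7]


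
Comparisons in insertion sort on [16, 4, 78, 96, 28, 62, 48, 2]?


Algorithm: insertion sort
Input: [16, 4, 78, 96, 28, 62, 48, 2]
Sorted: [2, 4, 16, 28, 48, 62, 78, 96]

20


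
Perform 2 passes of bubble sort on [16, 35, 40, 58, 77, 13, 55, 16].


Initial: [16, 35, 40, 58, 77, 13, 55, 16]
Pass 1: [16, 35, 40, 58, 13, 55, 16, 77] (3 swaps)
Pass 2: [16, 35, 40, 13, 55, 16, 58, 77] (3 swaps)

After 2 passes: [16, 35, 40, 13, 55, 16, 58, 77]


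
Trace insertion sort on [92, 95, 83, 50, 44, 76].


Initial: [92, 95, 83, 50, 44, 76]
Insert 95: [92, 95, 83, 50, 44, 76]
Insert 83: [83, 92, 95, 50, 44, 76]
Insert 50: [50, 83, 92, 95, 44, 76]
Insert 44: [44, 50, 83, 92, 95, 76]
Insert 76: [44, 50, 76, 83, 92, 95]

Sorted: [44, 50, 76, 83, 92, 95]


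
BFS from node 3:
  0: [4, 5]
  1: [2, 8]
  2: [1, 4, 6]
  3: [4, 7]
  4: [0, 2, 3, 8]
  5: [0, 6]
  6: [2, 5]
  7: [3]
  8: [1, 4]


Visit 3, enqueue [4, 7]
Visit 4, enqueue [0, 2, 8]
Visit 7, enqueue []
Visit 0, enqueue [5]
Visit 2, enqueue [1, 6]
Visit 8, enqueue []
Visit 5, enqueue []
Visit 1, enqueue []
Visit 6, enqueue []

BFS order: [3, 4, 7, 0, 2, 8, 5, 1, 6]


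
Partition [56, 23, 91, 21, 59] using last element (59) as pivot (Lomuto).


Pivot: 59
  56 <= 59: advance i (no swap)
  23 <= 59: advance i (no swap)
  21 <= 59: swap -> [56, 23, 21, 91, 59]
Place pivot at 3: [56, 23, 21, 59, 91]

Partitioned: [56, 23, 21, 59, 91]


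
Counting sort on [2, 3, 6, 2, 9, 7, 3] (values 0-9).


Input: [2, 3, 6, 2, 9, 7, 3]
Counts: [0, 0, 2, 2, 0, 0, 1, 1, 0, 1]

Sorted: [2, 2, 3, 3, 6, 7, 9]


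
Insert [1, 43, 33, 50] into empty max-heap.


Insert 1: [1]
Insert 43: [43, 1]
Insert 33: [43, 1, 33]
Insert 50: [50, 43, 33, 1]

Final heap: [50, 43, 33, 1]


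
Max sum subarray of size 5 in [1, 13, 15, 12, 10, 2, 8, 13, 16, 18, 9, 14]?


[0:5]: 51
[1:6]: 52
[2:7]: 47
[3:8]: 45
[4:9]: 49
[5:10]: 57
[6:11]: 64
[7:12]: 70

Max: 70 at [7:12]


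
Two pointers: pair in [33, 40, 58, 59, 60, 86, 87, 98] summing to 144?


lo=0(33)+hi=7(98)=131
lo=1(40)+hi=7(98)=138
lo=2(58)+hi=7(98)=156
lo=2(58)+hi=6(87)=145
lo=2(58)+hi=5(86)=144

Yes: 58+86=144


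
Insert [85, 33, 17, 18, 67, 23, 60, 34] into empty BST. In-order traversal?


Insert 85: root
Insert 33: L from 85
Insert 17: L from 85 -> L from 33
Insert 18: L from 85 -> L from 33 -> R from 17
Insert 67: L from 85 -> R from 33
Insert 23: L from 85 -> L from 33 -> R from 17 -> R from 18
Insert 60: L from 85 -> R from 33 -> L from 67
Insert 34: L from 85 -> R from 33 -> L from 67 -> L from 60

In-order: [17, 18, 23, 33, 34, 60, 67, 85]


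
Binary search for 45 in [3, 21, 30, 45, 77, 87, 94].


Step 1: lo=0, hi=6, mid=3, val=45

Found at index 3


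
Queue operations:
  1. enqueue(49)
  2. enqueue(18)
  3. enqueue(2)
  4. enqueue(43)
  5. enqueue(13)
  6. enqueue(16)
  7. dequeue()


enqueue(49) -> [49]
enqueue(18) -> [49, 18]
enqueue(2) -> [49, 18, 2]
enqueue(43) -> [49, 18, 2, 43]
enqueue(13) -> [49, 18, 2, 43, 13]
enqueue(16) -> [49, 18, 2, 43, 13, 16]
dequeue()->49, [18, 2, 43, 13, 16]

Final queue: [18, 2, 43, 13, 16]


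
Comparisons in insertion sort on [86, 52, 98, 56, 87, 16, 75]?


Algorithm: insertion sort
Input: [86, 52, 98, 56, 87, 16, 75]
Sorted: [16, 52, 56, 75, 86, 87, 98]

16


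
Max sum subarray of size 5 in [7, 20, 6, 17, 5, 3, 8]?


[0:5]: 55
[1:6]: 51
[2:7]: 39

Max: 55 at [0:5]


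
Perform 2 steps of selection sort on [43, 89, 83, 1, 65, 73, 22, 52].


Initial: [43, 89, 83, 1, 65, 73, 22, 52]
Step 1: min=1 at 3
  Swap: [1, 89, 83, 43, 65, 73, 22, 52]
Step 2: min=22 at 6
  Swap: [1, 22, 83, 43, 65, 73, 89, 52]

After 2 steps: [1, 22, 83, 43, 65, 73, 89, 52]


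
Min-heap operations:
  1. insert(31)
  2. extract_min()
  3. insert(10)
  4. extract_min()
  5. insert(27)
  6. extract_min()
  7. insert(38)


insert(31) -> [31]
extract_min()->31, []
insert(10) -> [10]
extract_min()->10, []
insert(27) -> [27]
extract_min()->27, []
insert(38) -> [38]

Final heap: [38]


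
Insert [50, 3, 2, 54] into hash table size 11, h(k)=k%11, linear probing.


Insert 50: h=6 -> slot 6
Insert 3: h=3 -> slot 3
Insert 2: h=2 -> slot 2
Insert 54: h=10 -> slot 10

Table: [None, None, 2, 3, None, None, 50, None, None, None, 54]


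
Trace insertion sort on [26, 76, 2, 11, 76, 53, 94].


Initial: [26, 76, 2, 11, 76, 53, 94]
Insert 76: [26, 76, 2, 11, 76, 53, 94]
Insert 2: [2, 26, 76, 11, 76, 53, 94]
Insert 11: [2, 11, 26, 76, 76, 53, 94]
Insert 76: [2, 11, 26, 76, 76, 53, 94]
Insert 53: [2, 11, 26, 53, 76, 76, 94]
Insert 94: [2, 11, 26, 53, 76, 76, 94]

Sorted: [2, 11, 26, 53, 76, 76, 94]


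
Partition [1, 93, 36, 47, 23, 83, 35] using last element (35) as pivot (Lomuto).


Pivot: 35
  1 <= 35: advance i (no swap)
  23 <= 35: swap -> [1, 23, 36, 47, 93, 83, 35]
Place pivot at 2: [1, 23, 35, 47, 93, 83, 36]

Partitioned: [1, 23, 35, 47, 93, 83, 36]


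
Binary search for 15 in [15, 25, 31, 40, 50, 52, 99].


Step 1: lo=0, hi=6, mid=3, val=40
Step 2: lo=0, hi=2, mid=1, val=25
Step 3: lo=0, hi=0, mid=0, val=15

Found at index 0


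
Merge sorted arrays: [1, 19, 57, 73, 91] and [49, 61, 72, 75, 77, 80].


Take 1 from A
Take 19 from A
Take 49 from B
Take 57 from A
Take 61 from B
Take 72 from B
Take 73 from A
Take 75 from B
Take 77 from B
Take 80 from B

Merged: [1, 19, 49, 57, 61, 72, 73, 75, 77, 80, 91]


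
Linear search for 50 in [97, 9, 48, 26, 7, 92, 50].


i=0: 97!=50
i=1: 9!=50
i=2: 48!=50
i=3: 26!=50
i=4: 7!=50
i=5: 92!=50
i=6: 50==50 found!

Found at 6, 7 comps


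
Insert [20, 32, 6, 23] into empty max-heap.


Insert 20: [20]
Insert 32: [32, 20]
Insert 6: [32, 20, 6]
Insert 23: [32, 23, 6, 20]

Final heap: [32, 23, 6, 20]


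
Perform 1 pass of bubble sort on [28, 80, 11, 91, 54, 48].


Initial: [28, 80, 11, 91, 54, 48]
Pass 1: [28, 11, 80, 54, 48, 91] (3 swaps)

After 1 pass: [28, 11, 80, 54, 48, 91]


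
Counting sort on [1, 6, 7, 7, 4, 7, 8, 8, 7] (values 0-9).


Input: [1, 6, 7, 7, 4, 7, 8, 8, 7]
Counts: [0, 1, 0, 0, 1, 0, 1, 4, 2, 0]

Sorted: [1, 4, 6, 7, 7, 7, 7, 8, 8]


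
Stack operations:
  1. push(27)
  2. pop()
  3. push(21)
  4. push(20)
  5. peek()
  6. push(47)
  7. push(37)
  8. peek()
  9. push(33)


push(27) -> [27]
pop()->27, []
push(21) -> [21]
push(20) -> [21, 20]
peek()->20
push(47) -> [21, 20, 47]
push(37) -> [21, 20, 47, 37]
peek()->37
push(33) -> [21, 20, 47, 37, 33]

Final stack: [21, 20, 47, 37, 33]


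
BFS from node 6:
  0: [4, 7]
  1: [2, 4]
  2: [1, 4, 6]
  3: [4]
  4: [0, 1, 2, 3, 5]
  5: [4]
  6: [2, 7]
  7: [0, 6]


Visit 6, enqueue [2, 7]
Visit 2, enqueue [1, 4]
Visit 7, enqueue [0]
Visit 1, enqueue []
Visit 4, enqueue [3, 5]
Visit 0, enqueue []
Visit 3, enqueue []
Visit 5, enqueue []

BFS order: [6, 2, 7, 1, 4, 0, 3, 5]


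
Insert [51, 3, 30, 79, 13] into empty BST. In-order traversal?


Insert 51: root
Insert 3: L from 51
Insert 30: L from 51 -> R from 3
Insert 79: R from 51
Insert 13: L from 51 -> R from 3 -> L from 30

In-order: [3, 13, 30, 51, 79]


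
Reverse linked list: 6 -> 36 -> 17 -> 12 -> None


Step 1: curr=6, set curr.next=prev(None) | reversed so far: 6
Step 2: curr=36, set curr.next=prev(6) | reversed so far: 36 -> 6
Step 3: curr=17, set curr.next=prev(36) | reversed so far: 17 -> 36 -> 6
Step 4: curr=12, set curr.next=prev(17) | reversed so far: 12 -> 17 -> 36 -> 6

12 -> 17 -> 36 -> 6 -> None


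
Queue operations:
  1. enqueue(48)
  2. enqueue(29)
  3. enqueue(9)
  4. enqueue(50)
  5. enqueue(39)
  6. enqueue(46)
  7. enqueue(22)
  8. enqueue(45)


enqueue(48) -> [48]
enqueue(29) -> [48, 29]
enqueue(9) -> [48, 29, 9]
enqueue(50) -> [48, 29, 9, 50]
enqueue(39) -> [48, 29, 9, 50, 39]
enqueue(46) -> [48, 29, 9, 50, 39, 46]
enqueue(22) -> [48, 29, 9, 50, 39, 46, 22]
enqueue(45) -> [48, 29, 9, 50, 39, 46, 22, 45]

Final queue: [48, 29, 9, 50, 39, 46, 22, 45]
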